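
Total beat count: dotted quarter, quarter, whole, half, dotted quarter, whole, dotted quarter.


Working:
Beat values:
  dotted quarter = 1.5 beats
  quarter = 1 beat
  whole = 4 beats
  half = 2 beats
  dotted quarter = 1.5 beats
  whole = 4 beats
  dotted quarter = 1.5 beats
Sum = 1.5 + 1 + 4 + 2 + 1.5 + 4 + 1.5
= 15.5 beats


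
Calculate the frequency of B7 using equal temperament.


Reasoning:
f = 440 × 2^(n/12) where n = semitones from A4
B7: 38 semitones from A4
f = 440 × 2^(38/12)
f = 3951.07 Hz


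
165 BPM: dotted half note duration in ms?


Let's work it out.
One quarter-note beat = 60000 / BPM = 60000 / 165 ms
Dotted half note = 3 × quarter note
Duration = 3 × 60000 / 165 = 180000 / 165
= 1090.9 ms


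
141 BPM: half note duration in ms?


Let's work it out.
One quarter-note beat = 60000 / BPM = 60000 / 141 ms
Half note = 2 × quarter note
Duration = 2 × 60000 / 141 = 120000 / 141
= 851.1 ms


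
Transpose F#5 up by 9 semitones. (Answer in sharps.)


Reasoning:
F#5: chromatic position 6 in octave 5 → absolute = 5×12 + 6 = 66
Transpose up 9: 66 + 9 = 75
75 = 6×12 + 3 → D# in octave 6
Result = D#6


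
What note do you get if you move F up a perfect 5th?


perfect 5th: 5 letter names, 7 semitones
Letter: F + 4 → C
Pitch: F + 7 semitones, spelled as a C → C
= C


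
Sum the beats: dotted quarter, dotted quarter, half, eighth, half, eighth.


Beat values:
  dotted quarter = 1.5 beats
  dotted quarter = 1.5 beats
  half = 2 beats
  eighth = 0.5 beats
  half = 2 beats
  eighth = 0.5 beats
Sum = 1.5 + 1.5 + 2 + 0.5 + 2 + 0.5
= 8 beats


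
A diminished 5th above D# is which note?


Reasoning:
A 5th spans 5 letter names, so from D we land on A
A diminished 5th = 6 semitones above D#
Spell A at that pitch: A
= A


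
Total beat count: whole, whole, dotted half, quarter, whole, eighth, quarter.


Reasoning:
Beat values:
  whole = 4 beats
  whole = 4 beats
  dotted half = 3 beats
  quarter = 1 beat
  whole = 4 beats
  eighth = 0.5 beats
  quarter = 1 beat
Sum = 4 + 4 + 3 + 1 + 4 + 0.5 + 1
= 17.5 beats


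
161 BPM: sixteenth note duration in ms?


Working:
One quarter-note beat = 60000 / BPM = 60000 / 161 ms
Sixteenth note = 1/4 × quarter note
Duration = 1/4 × 60000 / 161 = 15000 / 161
= 93.2 ms


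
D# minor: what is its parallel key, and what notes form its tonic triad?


Step by step:
Parallel keys share the same tonic but differ in mode
D# minor → parallel is D# major
Tonic triad of D# major = D# F## A#
= D# major; triad = D# F## A#


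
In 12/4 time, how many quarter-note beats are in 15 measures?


Time signature 12/4: the bottom number 4 means the quarter note gets one count
The top number 12 means 12 quarter-note beats per measure
Total = 12 × 15 measures
= 180 quarter-note beats


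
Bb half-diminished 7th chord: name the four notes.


Reasoning:
Half-diminished 7th chord = root + minor 3rd + diminished 5th + minor 7th
Seventh chords stack in thirds, so the letter names are B-D-F-A
Root: Bb
Minor 3rd above Bb: Db
Diminished 5th above Bb: Fb
Minor 7th above Bb: Ab
Chord = Bb Db Fb Ab


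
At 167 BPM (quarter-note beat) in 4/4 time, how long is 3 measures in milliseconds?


Step by step:
Quarter-note beat duration = 60000 / 167 ms
Beats per measure (4/4) = 4
One measure = 4 × 60000 / 167 = 240000 / 167 ms
3 measures = 3 × 240000 / 167 = 720000 / 167
= 4311.4 ms


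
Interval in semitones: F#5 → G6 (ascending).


Step by step:
Absolute semitone position = octave×12 + chromatic position
F#5: 5×12 + 6 = 66
G6: 6×12 + 7 = 79
Difference = 79 - 66 = 13
= 13 semitones


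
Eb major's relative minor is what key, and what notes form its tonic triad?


Reasoning:
The relative minor shares the major's key signature and starts on its 6th degree
6th degree = a major 6th above the tonic; a major 6th above Eb is C
→ relative minor of Eb major is C minor
Tonic triad of C minor = root + minor 3rd + perfect 5th = C Eb G
= C minor; triad = C Eb G


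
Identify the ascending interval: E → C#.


Letter names: E → C spans 6 letter names → a 6th
Semitones: E → C# = 9 half-steps
A 6th of 9 semitones is a major 6th
= major 6th


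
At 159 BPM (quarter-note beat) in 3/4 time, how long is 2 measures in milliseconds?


Let's work it out.
Quarter-note beat duration = 60000 / 159 ms
Beats per measure (3/4) = 3
One measure = 3 × 60000 / 159 = 180000 / 159 ms
2 measures = 2 × 180000 / 159 = 360000 / 159
= 2264.2 ms


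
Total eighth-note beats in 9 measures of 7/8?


Step by step:
Time signature 7/8: the bottom number 8 means the eighth note gets one count
The top number 7 means 7 eighth-note beats per measure
Total = 7 × 9 measures
= 63 eighth-note beats


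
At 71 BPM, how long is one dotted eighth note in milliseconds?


One quarter-note beat = 60000 / BPM = 60000 / 71 ms
Dotted eighth note = 3/4 × quarter note
Duration = 3/4 × 60000 / 71 = 45000 / 71
= 633.8 ms


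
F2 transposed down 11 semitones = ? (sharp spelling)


Step by step:
F2: chromatic position 5 in octave 2 → absolute = 2×12 + 5 = 29
Transpose down 11: 29 - 11 = 18
18 = 1×12 + 6 → F# in octave 1
Result = F#1


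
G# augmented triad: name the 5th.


Augmented triad = root + major 3rd (4 semitones) + augmented 5th (8 semitones)
A triad on G# stacks thirds, so the chord tones use letter names G-B-D
Root: G#
Major 3rd above G#: B#
Augmented 5th above G#: D##
The 5th = D##


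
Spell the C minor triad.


Minor triad = root + minor 3rd (3 semitones) + perfect 5th (7 semitones)
A triad on C stacks thirds, so the chord tones use letter names C-E-G
Root: C
Minor 3rd above C: Eb
Perfect 5th above C: G
Chord = C Eb G


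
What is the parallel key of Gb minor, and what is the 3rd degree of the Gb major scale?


Working:
Parallel keys share the same tonic but differ in mode
Gb minor → parallel is Gb major
Gb major scale: Gb Ab Bb Cb Db Eb F
= Gb major; 3rd degree = Bb


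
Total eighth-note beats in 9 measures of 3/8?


Step by step:
Time signature 3/8: the bottom number 8 means the eighth note gets one count
The top number 3 means 3 eighth-note beats per measure
Total = 3 × 9 measures
= 27 eighth-note beats


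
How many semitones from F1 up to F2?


Absolute semitone position = octave×12 + chromatic position
F1: 1×12 + 5 = 17
F2: 2×12 + 5 = 29
Difference = 29 - 17 = 12
= 12 semitones


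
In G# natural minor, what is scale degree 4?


Reasoning:
Natural minor scale pattern: W-H-W-W-H-W-W (2-1-2-2-1-2-2 semitones)
Starting from G#:
  G# + 2 semitones → A#
  A# + 1 semitone → B
  B + 2 semitones → C#
  C# + 2 semitones → D#
  D# + 1 semitone → E
  E + 2 semitones → F#
  F# + 2 semitones → G#
Scale: G# A# B C# D# E F#
Degree 4 = C#


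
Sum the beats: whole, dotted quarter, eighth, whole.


Beat values:
  whole = 4 beats
  dotted quarter = 1.5 beats
  eighth = 0.5 beats
  whole = 4 beats
Sum = 4 + 1.5 + 0.5 + 4
= 10 beats


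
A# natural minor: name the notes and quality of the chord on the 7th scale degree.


Solution.
A# natural minor scale: A# B# C# D# E# F# G#
Diatonic triad on degree 7 stacks scale notes 7, 2, 4: G# B# D#
G#→B# = 4 semitones; G#→D# = 7 semitones → major triad
= G# B# D# (major)


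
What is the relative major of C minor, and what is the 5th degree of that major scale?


Step by step:
The relative major shares the key signature and is a minor 3rd above the minor tonic
A minor 3rd above C is Eb
→ relative major of C minor is Eb major
Eb major scale: Eb F G Ab Bb C D
= Eb major; 5th degree = Bb


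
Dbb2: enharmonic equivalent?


Enharmonic notes sound the same pitch but are spelled with different letter names
Dbb and C name the same pitch class
= C2


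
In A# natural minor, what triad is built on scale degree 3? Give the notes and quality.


Step by step:
A# natural minor scale: A# B# C# D# E# F# G#
Diatonic triad on degree 3 stacks scale notes 3, 5, 7: C# E# G#
C#→E# = 4 semitones; C#→G# = 7 semitones → major triad
= C# E# G# (major)


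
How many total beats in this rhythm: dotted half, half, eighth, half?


Beat values:
  dotted half = 3 beats
  half = 2 beats
  eighth = 0.5 beats
  half = 2 beats
Sum = 3 + 2 + 0.5 + 2
= 7.5 beats


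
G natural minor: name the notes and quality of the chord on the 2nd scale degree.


G natural minor scale: G A Bb C D Eb F
Diatonic triad on degree 2 stacks scale notes 2, 4, 6: A C Eb
A→C = 3 semitones; A→Eb = 6 semitones → diminished triad
= A C Eb (diminished)


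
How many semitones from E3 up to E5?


Reasoning:
Absolute semitone position = octave×12 + chromatic position
E3: 3×12 + 4 = 40
E5: 5×12 + 4 = 64
Difference = 64 - 40 = 24
= 24 semitones


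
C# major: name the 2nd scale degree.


Major scale pattern: W-W-H-W-W-W-H (2-2-1-2-2-2-1 semitones)
Starting from C#:
  C# + 2 semitones → D#
  D# + 2 semitones → E#
  E# + 1 semitone → F#
  F# + 2 semitones → G#
  G# + 2 semitones → A#
  A# + 2 semitones → B#
  B# + 1 semitone → C#
Scale: C# D# E# F# G# A# B#
Degree 2 = D#


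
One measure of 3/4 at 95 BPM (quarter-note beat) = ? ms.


Reasoning:
Quarter-note beat duration = 60000 / 95 ms
Beats per measure (3/4) = 3
One measure = 3 × 60000 / 95 = 180000 / 95 ms
= 1894.7 ms


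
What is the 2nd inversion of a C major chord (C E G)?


Working:
Root position: C E G
2nd inversion: move root and 3rd up an octave
Bass note: G
Notes (bottom to top) = G C E


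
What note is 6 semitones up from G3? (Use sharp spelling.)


Step by step:
G3: chromatic position 7 in octave 3 → absolute = 3×12 + 7 = 43
Transpose up 6: 43 + 6 = 49
49 = 4×12 + 1 → C# in octave 4
Result = C#4


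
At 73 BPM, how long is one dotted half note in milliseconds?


Let's work it out.
One quarter-note beat = 60000 / BPM = 60000 / 73 ms
Dotted half note = 3 × quarter note
Duration = 3 × 60000 / 73 = 180000 / 73
= 2465.8 ms


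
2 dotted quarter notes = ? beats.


Base quarter note = 1 beat
Dot 1 adds half the previous value: +1/2
One dotted quarter = 1 + 1/2 = 3/2
2 of them = 2 × 3/2 = 3
= 3 beats


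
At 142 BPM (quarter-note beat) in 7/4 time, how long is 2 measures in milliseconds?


Quarter-note beat duration = 60000 / 142 ms
Beats per measure (7/4) = 7
One measure = 7 × 60000 / 142 = 420000 / 142 ms
2 measures = 2 × 420000 / 142 = 840000 / 142
= 5915.5 ms


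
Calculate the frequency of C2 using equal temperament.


Let's work it out.
f = 440 × 2^(n/12) where n = semitones from A4
C2: -33 semitones from A4
f = 440 × 2^(-33/12)
f = 65.41 Hz


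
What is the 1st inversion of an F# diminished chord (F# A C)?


Let's work it out.
Root position: F# A C
1st inversion: move root up an octave
Bass note: A
Notes (bottom to top) = A C F#


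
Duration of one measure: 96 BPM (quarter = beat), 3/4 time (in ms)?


Quarter-note beat duration = 60000 / 96 ms
Beats per measure (3/4) = 3
One measure = 3 × 60000 / 96 = 180000 / 96 ms
= 1875.0 ms


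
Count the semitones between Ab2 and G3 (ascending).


Absolute semitone position = octave×12 + chromatic position
Ab2: 2×12 + 8 = 32
G3: 3×12 + 7 = 43
Difference = 43 - 32 = 11
= 11 semitones


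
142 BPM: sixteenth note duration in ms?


Working:
One quarter-note beat = 60000 / BPM = 60000 / 142 ms
Sixteenth note = 1/4 × quarter note
Duration = 1/4 × 60000 / 142 = 15000 / 142
= 105.6 ms


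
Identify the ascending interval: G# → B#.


Letter names: G → B spans 3 letter names → a 3rd
Semitones: G# → B# = 4 half-steps
A 3rd of 4 semitones is a major 3rd
= major 3rd


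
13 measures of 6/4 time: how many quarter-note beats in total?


Let's work it out.
Time signature 6/4: the bottom number 4 means the quarter note gets one count
The top number 6 means 6 quarter-note beats per measure
Total = 6 × 13 measures
= 78 quarter-note beats


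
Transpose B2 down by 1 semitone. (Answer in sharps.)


Step by step:
B2: chromatic position 11 in octave 2 → absolute = 2×12 + 11 = 35
Transpose down 1: 35 - 1 = 34
34 = 2×12 + 10 → A# in octave 2
Result = A#2


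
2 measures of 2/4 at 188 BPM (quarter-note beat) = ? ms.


Solution.
Quarter-note beat duration = 60000 / 188 ms
Beats per measure (2/4) = 2
One measure = 2 × 60000 / 188 = 120000 / 188 ms
2 measures = 2 × 120000 / 188 = 240000 / 188
= 1276.6 ms


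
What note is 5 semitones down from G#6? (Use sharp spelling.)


Solution.
G#6: chromatic position 8 in octave 6 → absolute = 6×12 + 8 = 80
Transpose down 5: 80 - 5 = 75
75 = 6×12 + 3 → D# in octave 6
Result = D#6


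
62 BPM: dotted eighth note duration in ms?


Step by step:
One quarter-note beat = 60000 / BPM = 60000 / 62 ms
Dotted eighth note = 3/4 × quarter note
Duration = 3/4 × 60000 / 62 = 45000 / 62
= 725.8 ms


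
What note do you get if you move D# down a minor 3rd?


Working:
minor 3rd: 3 letter names, 3 semitones
Letter: D - 2 → B
Pitch: D# - 3 semitones, spelled as a B → B#
= B#


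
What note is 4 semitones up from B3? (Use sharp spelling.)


B3: chromatic position 11 in octave 3 → absolute = 3×12 + 11 = 47
Transpose up 4: 47 + 4 = 51
51 = 4×12 + 3 → D# in octave 4
Result = D#4


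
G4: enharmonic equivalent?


Solution.
Enharmonic notes sound the same pitch but are spelled with different letter names
G and F## name the same pitch class
= F##4


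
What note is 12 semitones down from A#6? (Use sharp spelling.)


Step by step:
A#6: chromatic position 10 in octave 6 → absolute = 6×12 + 10 = 82
Transpose down 12: 82 - 12 = 70
70 = 5×12 + 10 → A# in octave 5
Result = A#5


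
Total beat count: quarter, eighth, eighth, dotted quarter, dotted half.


Working:
Beat values:
  quarter = 1 beat
  eighth = 0.5 beats
  eighth = 0.5 beats
  dotted quarter = 1.5 beats
  dotted half = 3 beats
Sum = 1 + 0.5 + 0.5 + 1.5 + 3
= 6.5 beats


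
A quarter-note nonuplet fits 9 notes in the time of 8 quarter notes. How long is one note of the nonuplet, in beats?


Reasoning:
Nonuplet: 9 notes occupy the space of 8 quarter notes
Space = 8 × 1 = 8 beats
Each nonuplet note = 8 / 9 = 8/9 beats
= 8/9 beats


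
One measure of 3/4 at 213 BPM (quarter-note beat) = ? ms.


Step by step:
Quarter-note beat duration = 60000 / 213 ms
Beats per measure (3/4) = 3
One measure = 3 × 60000 / 213 = 180000 / 213 ms
= 845.1 ms


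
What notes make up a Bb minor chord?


Minor triad = root + minor 3rd (3 semitones) + perfect 5th (7 semitones)
A triad on Bb stacks thirds, so the chord tones use letter names B-D-F
Root: Bb
Minor 3rd above Bb: Db
Perfect 5th above Bb: F
Chord = Bb Db F


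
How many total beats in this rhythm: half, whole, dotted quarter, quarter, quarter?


Solution.
Beat values:
  half = 2 beats
  whole = 4 beats
  dotted quarter = 1.5 beats
  quarter = 1 beat
  quarter = 1 beat
Sum = 2 + 4 + 1.5 + 1 + 1
= 9.5 beats


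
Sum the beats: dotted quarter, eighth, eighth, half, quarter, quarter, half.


Step by step:
Beat values:
  dotted quarter = 1.5 beats
  eighth = 0.5 beats
  eighth = 0.5 beats
  half = 2 beats
  quarter = 1 beat
  quarter = 1 beat
  half = 2 beats
Sum = 1.5 + 0.5 + 0.5 + 2 + 1 + 1 + 2
= 8.5 beats


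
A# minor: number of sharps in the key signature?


Sharp minor keys follow the circle of fifths: A(0), E(1), B(2), F#(3), C#(4), G#(5), D#(6), A#(7)
A# minor has 7 sharps
Order of sharps: F# C# G# D# A# E# B# → first 7: F#, C#, G#, D#, A#, E#, B#
= 7 sharps


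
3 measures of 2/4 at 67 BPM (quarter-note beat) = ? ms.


Step by step:
Quarter-note beat duration = 60000 / 67 ms
Beats per measure (2/4) = 2
One measure = 2 × 60000 / 67 = 120000 / 67 ms
3 measures = 3 × 120000 / 67 = 360000 / 67
= 5373.1 ms


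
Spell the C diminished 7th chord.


Let's work it out.
Diminished 7th chord = root + minor 3rd + diminished 5th + diminished 7th
Seventh chords stack in thirds, so the letter names are C-E-G-B
Root: C
Minor 3rd above C: Eb
Diminished 5th above C: Gb
Diminished 7th above C: Bbb
Chord = C Eb Gb Bbb


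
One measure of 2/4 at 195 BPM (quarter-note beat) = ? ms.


Let's work it out.
Quarter-note beat duration = 60000 / 195 ms
Beats per measure (2/4) = 2
One measure = 2 × 60000 / 195 = 120000 / 195 ms
= 615.4 ms


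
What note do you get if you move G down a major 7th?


Let's work it out.
major 7th: 7 letter names, 11 semitones
Letter: G - 6 → A
Pitch: G - 11 semitones, spelled as an A → Ab
= Ab


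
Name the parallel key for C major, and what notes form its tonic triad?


Step by step:
Parallel keys share the same tonic but differ in mode
C major → parallel is C minor
Tonic triad of C minor = C Eb G
= C minor; triad = C Eb G


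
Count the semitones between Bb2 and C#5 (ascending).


Let's work it out.
Absolute semitone position = octave×12 + chromatic position
Bb2: 2×12 + 10 = 34
C#5: 5×12 + 1 = 61
Difference = 61 - 34 = 27
= 27 semitones


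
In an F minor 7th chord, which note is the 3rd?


Solution.
Minor 7th chord = root + minor 3rd + perfect 5th + minor 7th
Seventh chords stack in thirds, so the letter names are F-A-C-E
Root: F
Minor 3rd above F: Ab
Perfect 5th above F: C
Minor 7th above F: Eb
The 3rd = Ab


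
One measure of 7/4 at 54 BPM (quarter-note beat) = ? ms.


Solution.
Quarter-note beat duration = 60000 / 54 ms
Beats per measure (7/4) = 7
One measure = 7 × 60000 / 54 = 420000 / 54 ms
= 7777.8 ms


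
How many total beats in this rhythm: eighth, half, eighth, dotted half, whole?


Working:
Beat values:
  eighth = 0.5 beats
  half = 2 beats
  eighth = 0.5 beats
  dotted half = 3 beats
  whole = 4 beats
Sum = 0.5 + 2 + 0.5 + 3 + 4
= 10 beats


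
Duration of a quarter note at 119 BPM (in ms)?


Let's work it out.
One quarter-note beat = 60000 / BPM = 60000 / 119 ms
Duration = 60000 / 119
= 504.2 ms


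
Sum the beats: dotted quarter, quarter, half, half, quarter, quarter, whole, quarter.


Solution.
Beat values:
  dotted quarter = 1.5 beats
  quarter = 1 beat
  half = 2 beats
  half = 2 beats
  quarter = 1 beat
  quarter = 1 beat
  whole = 4 beats
  quarter = 1 beat
Sum = 1.5 + 1 + 2 + 2 + 1 + 1 + 4 + 1
= 13.5 beats


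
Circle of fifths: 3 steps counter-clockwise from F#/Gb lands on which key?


Working:
Each counter-clockwise step moves down a perfect 5th (= up a perfect 4th)
From F#/Gb: F#/Gb → B → E → A
= A


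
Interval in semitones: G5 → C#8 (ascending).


Solution.
Absolute semitone position = octave×12 + chromatic position
G5: 5×12 + 7 = 67
C#8: 8×12 + 1 = 97
Difference = 97 - 67 = 30
= 30 semitones


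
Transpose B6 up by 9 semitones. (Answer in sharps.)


Solution.
B6: chromatic position 11 in octave 6 → absolute = 6×12 + 11 = 83
Transpose up 9: 83 + 9 = 92
92 = 7×12 + 8 → G# in octave 7
Result = G#7


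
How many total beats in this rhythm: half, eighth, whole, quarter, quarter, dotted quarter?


Beat values:
  half = 2 beats
  eighth = 0.5 beats
  whole = 4 beats
  quarter = 1 beat
  quarter = 1 beat
  dotted quarter = 1.5 beats
Sum = 2 + 0.5 + 4 + 1 + 1 + 1.5
= 10 beats


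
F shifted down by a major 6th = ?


major 6th: 6 letter names, 9 semitones
Letter: F - 5 → A
Pitch: F - 9 semitones, spelled as an A → Ab
= Ab


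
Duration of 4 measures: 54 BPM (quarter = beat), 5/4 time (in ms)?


Reasoning:
Quarter-note beat duration = 60000 / 54 ms
Beats per measure (5/4) = 5
One measure = 5 × 60000 / 54 = 300000 / 54 ms
4 measures = 4 × 300000 / 54 = 1200000 / 54
= 22222.2 ms


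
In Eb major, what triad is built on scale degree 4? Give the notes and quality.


Solution.
Eb major scale: Eb F G Ab Bb C D
Diatonic triad on degree 4 stacks scale notes 4, 6, 1: Ab C Eb
Ab→C = 4 semitones; Ab→Eb = 7 semitones → major triad
= Ab C Eb (major)


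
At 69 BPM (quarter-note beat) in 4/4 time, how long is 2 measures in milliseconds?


Quarter-note beat duration = 60000 / 69 ms
Beats per measure (4/4) = 4
One measure = 4 × 60000 / 69 = 240000 / 69 ms
2 measures = 2 × 240000 / 69 = 480000 / 69
= 6956.5 ms


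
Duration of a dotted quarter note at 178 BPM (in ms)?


Working:
One quarter-note beat = 60000 / BPM = 60000 / 178 ms
Dotted quarter note = 3/2 × quarter note
Duration = 3/2 × 60000 / 178 = 90000 / 178
= 505.6 ms


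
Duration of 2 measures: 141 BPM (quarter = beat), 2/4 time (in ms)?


Quarter-note beat duration = 60000 / 141 ms
Beats per measure (2/4) = 2
One measure = 2 × 60000 / 141 = 120000 / 141 ms
2 measures = 2 × 120000 / 141 = 240000 / 141
= 1702.1 ms


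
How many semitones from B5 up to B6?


Working:
Absolute semitone position = octave×12 + chromatic position
B5: 5×12 + 11 = 71
B6: 6×12 + 11 = 83
Difference = 83 - 71 = 12
= 12 semitones


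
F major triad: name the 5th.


Reasoning:
Major triad = root + major 3rd (4 semitones) + perfect 5th (7 semitones)
A triad on F stacks thirds, so the chord tones use letter names F-A-C
Root: F
Major 3rd above F: A
Perfect 5th above F: C
The 5th = C


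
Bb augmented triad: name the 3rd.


Let's work it out.
Augmented triad = root + major 3rd (4 semitones) + augmented 5th (8 semitones)
A triad on Bb stacks thirds, so the chord tones use letter names B-D-F
Root: Bb
Major 3rd above Bb: D
Augmented 5th above Bb: F#
The 3rd = D


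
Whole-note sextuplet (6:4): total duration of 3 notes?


Sextuplet: 6 notes occupy the space of 4 whole notes
Space = 4 × 4 = 16 beats
Each sextuplet note = 16 / 6 = 8/3 beats
3 notes = 3 × 8/3 = 8
= 8 beats


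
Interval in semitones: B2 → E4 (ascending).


Reasoning:
Absolute semitone position = octave×12 + chromatic position
B2: 2×12 + 11 = 35
E4: 4×12 + 4 = 52
Difference = 52 - 35 = 17
= 17 semitones


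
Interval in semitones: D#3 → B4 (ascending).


Working:
Absolute semitone position = octave×12 + chromatic position
D#3: 3×12 + 3 = 39
B4: 4×12 + 11 = 59
Difference = 59 - 39 = 20
= 20 semitones


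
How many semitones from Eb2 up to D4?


Step by step:
Absolute semitone position = octave×12 + chromatic position
Eb2: 2×12 + 3 = 27
D4: 4×12 + 2 = 50
Difference = 50 - 27 = 23
= 23 semitones


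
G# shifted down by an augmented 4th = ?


Reasoning:
augmented 4th: 4 letter names, 6 semitones
Letter: G - 3 → D
Pitch: G# - 6 semitones, spelled as a D → D
= D


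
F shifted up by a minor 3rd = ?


Solution.
minor 3rd: 3 letter names, 3 semitones
Letter: F + 2 → A
Pitch: F + 3 semitones, spelled as an A → Ab
= Ab


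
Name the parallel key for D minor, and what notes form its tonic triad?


Step by step:
Parallel keys share the same tonic but differ in mode
D minor → parallel is D major
Tonic triad of D major = D F# A
= D major; triad = D F# A


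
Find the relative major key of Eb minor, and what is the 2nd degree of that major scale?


The relative major shares the key signature and is a minor 3rd above the minor tonic
A minor 3rd above Eb is Gb
→ relative major of Eb minor is Gb major
Gb major scale: Gb Ab Bb Cb Db Eb F
= Gb major; 2nd degree = Ab


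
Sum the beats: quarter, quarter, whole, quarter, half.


Beat values:
  quarter = 1 beat
  quarter = 1 beat
  whole = 4 beats
  quarter = 1 beat
  half = 2 beats
Sum = 1 + 1 + 4 + 1 + 2
= 9 beats


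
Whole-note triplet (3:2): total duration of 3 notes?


Reasoning:
Triplet: 3 notes occupy the space of 2 whole notes
Space = 2 × 4 = 8 beats
Each triplet note = 8 / 3 = 8/3 beats
3 notes = 3 × 8/3 = 8
= 8 beats


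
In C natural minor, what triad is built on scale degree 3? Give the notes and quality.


Step by step:
C natural minor scale: C D Eb F G Ab Bb
Diatonic triad on degree 3 stacks scale notes 3, 5, 7: Eb G Bb
Eb→G = 4 semitones; Eb→Bb = 7 semitones → major triad
= Eb G Bb (major)


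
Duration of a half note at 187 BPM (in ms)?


Let's work it out.
One quarter-note beat = 60000 / BPM = 60000 / 187 ms
Half note = 2 × quarter note
Duration = 2 × 60000 / 187 = 120000 / 187
= 641.7 ms


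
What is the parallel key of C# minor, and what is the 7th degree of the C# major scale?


Parallel keys share the same tonic but differ in mode
C# minor → parallel is C# major
C# major scale: C# D# E# F# G# A# B#
= C# major; 7th degree = B#


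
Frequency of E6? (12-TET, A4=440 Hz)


f = 440 × 2^(n/12) where n = semitones from A4
E6: 19 semitones from A4
f = 440 × 2^(19/12)
f = 1318.51 Hz


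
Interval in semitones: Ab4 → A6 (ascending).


Absolute semitone position = octave×12 + chromatic position
Ab4: 4×12 + 8 = 56
A6: 6×12 + 9 = 81
Difference = 81 - 56 = 25
= 25 semitones


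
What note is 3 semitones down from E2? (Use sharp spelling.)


Working:
E2: chromatic position 4 in octave 2 → absolute = 2×12 + 4 = 28
Transpose down 3: 28 - 3 = 25
25 = 2×12 + 1 → C# in octave 2
Result = C#2


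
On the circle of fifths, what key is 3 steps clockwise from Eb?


Step by step:
Each clockwise step on the circle of fifths moves up a perfect 5th
From Eb: Eb → Bb → F → C
= C


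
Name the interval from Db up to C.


Solution.
Letter names: D → C spans 7 letter names → a 7th
Semitones: Db → C = 11 half-steps
A 7th of 11 semitones is a major 7th
= major 7th


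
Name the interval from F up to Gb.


Solution.
Letter names: F → G spans 2 letter names → a 2nd
Semitones: F → Gb = 1 half-step
A 2nd of 1 semitone is a minor 2nd
= minor 2nd


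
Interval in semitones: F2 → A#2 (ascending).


Let's work it out.
Absolute semitone position = octave×12 + chromatic position
F2: 2×12 + 5 = 29
A#2: 2×12 + 10 = 34
Difference = 34 - 29 = 5
= 5 semitones


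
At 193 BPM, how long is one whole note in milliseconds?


Reasoning:
One quarter-note beat = 60000 / BPM = 60000 / 193 ms
Whole note = 4 × quarter note
Duration = 4 × 60000 / 193 = 240000 / 193
= 1243.5 ms


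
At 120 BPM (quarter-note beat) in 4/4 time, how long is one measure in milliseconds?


Quarter-note beat duration = 60000 / 120 ms
Beats per measure (4/4) = 4
One measure = 4 × 60000 / 120 = 240000 / 120 ms
= 2000.0 ms


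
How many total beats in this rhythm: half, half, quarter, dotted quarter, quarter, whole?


Step by step:
Beat values:
  half = 2 beats
  half = 2 beats
  quarter = 1 beat
  dotted quarter = 1.5 beats
  quarter = 1 beat
  whole = 4 beats
Sum = 2 + 2 + 1 + 1.5 + 1 + 4
= 11.5 beats


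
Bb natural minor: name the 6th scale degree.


Natural minor scale pattern: W-H-W-W-H-W-W (2-1-2-2-1-2-2 semitones)
Starting from Bb:
  Bb + 2 semitones → C
  C + 1 semitone → Db
  Db + 2 semitones → Eb
  Eb + 2 semitones → F
  F + 1 semitone → Gb
  Gb + 2 semitones → Ab
  Ab + 2 semitones → Bb
Scale: Bb C Db Eb F Gb Ab
Degree 6 = Gb


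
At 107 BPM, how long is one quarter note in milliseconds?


Let's work it out.
One quarter-note beat = 60000 / BPM = 60000 / 107 ms
Duration = 60000 / 107
= 560.7 ms


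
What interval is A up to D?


Reasoning:
Letter names: A → D spans 4 letter names → a 4th
Semitones: A → D = 5 half-steps
A 4th of 5 semitones is a perfect 4th
= perfect 4th


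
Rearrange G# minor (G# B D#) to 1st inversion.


Step by step:
Root position: G# B D#
1st inversion: move root up an octave
Bass note: B
Notes (bottom to top) = B D# G#


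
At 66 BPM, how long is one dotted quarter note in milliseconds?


One quarter-note beat = 60000 / BPM = 60000 / 66 ms
Dotted quarter note = 3/2 × quarter note
Duration = 3/2 × 60000 / 66 = 90000 / 66
= 1363.6 ms


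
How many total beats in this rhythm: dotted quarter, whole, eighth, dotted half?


Beat values:
  dotted quarter = 1.5 beats
  whole = 4 beats
  eighth = 0.5 beats
  dotted half = 3 beats
Sum = 1.5 + 4 + 0.5 + 3
= 9 beats


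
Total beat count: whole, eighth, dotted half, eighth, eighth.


Solution.
Beat values:
  whole = 4 beats
  eighth = 0.5 beats
  dotted half = 3 beats
  eighth = 0.5 beats
  eighth = 0.5 beats
Sum = 4 + 0.5 + 3 + 0.5 + 0.5
= 8.5 beats


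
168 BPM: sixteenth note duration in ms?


Step by step:
One quarter-note beat = 60000 / BPM = 60000 / 168 ms
Sixteenth note = 1/4 × quarter note
Duration = 1/4 × 60000 / 168 = 15000 / 168
= 89.3 ms


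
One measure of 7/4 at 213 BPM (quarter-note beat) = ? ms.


Step by step:
Quarter-note beat duration = 60000 / 213 ms
Beats per measure (7/4) = 7
One measure = 7 × 60000 / 213 = 420000 / 213 ms
= 1971.8 ms


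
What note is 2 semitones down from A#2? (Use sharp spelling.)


Reasoning:
A#2: chromatic position 10 in octave 2 → absolute = 2×12 + 10 = 34
Transpose down 2: 34 - 2 = 32
32 = 2×12 + 8 → G# in octave 2
Result = G#2


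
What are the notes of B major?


Major scale pattern: W-W-H-W-W-W-H (2-2-1-2-2-2-1 semitones)
Starting from B:
  B + 2 semitones → C#
  C# + 2 semitones → D#
  D# + 1 semitone → E
  E + 2 semitones → F#
  F# + 2 semitones → G#
  G# + 2 semitones → A#
  A# + 1 semitone → B
Scale = B C# D# E F# G# A#


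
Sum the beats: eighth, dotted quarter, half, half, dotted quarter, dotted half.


Reasoning:
Beat values:
  eighth = 0.5 beats
  dotted quarter = 1.5 beats
  half = 2 beats
  half = 2 beats
  dotted quarter = 1.5 beats
  dotted half = 3 beats
Sum = 0.5 + 1.5 + 2 + 2 + 1.5 + 3
= 10.5 beats


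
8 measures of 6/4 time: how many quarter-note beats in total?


Time signature 6/4: the bottom number 4 means the quarter note gets one count
The top number 6 means 6 quarter-note beats per measure
Total = 6 × 8 measures
= 48 quarter-note beats


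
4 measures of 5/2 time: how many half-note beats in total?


Time signature 5/2: the bottom number 2 means the half note gets one count
The top number 5 means 5 half-note beats per measure
Total = 5 × 4 measures
= 20 half-note beats


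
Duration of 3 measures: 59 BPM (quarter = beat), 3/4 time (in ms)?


Quarter-note beat duration = 60000 / 59 ms
Beats per measure (3/4) = 3
One measure = 3 × 60000 / 59 = 180000 / 59 ms
3 measures = 3 × 180000 / 59 = 540000 / 59
= 9152.5 ms


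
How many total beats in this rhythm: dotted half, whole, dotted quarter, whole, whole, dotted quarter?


Beat values:
  dotted half = 3 beats
  whole = 4 beats
  dotted quarter = 1.5 beats
  whole = 4 beats
  whole = 4 beats
  dotted quarter = 1.5 beats
Sum = 3 + 4 + 1.5 + 4 + 4 + 1.5
= 18 beats


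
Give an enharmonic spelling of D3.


Let's work it out.
Enharmonic notes sound the same pitch but are spelled with different letter names
D and Ebb name the same pitch class
= Ebb3


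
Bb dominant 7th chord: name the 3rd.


Let's work it out.
Dominant 7th chord = root + major 3rd + perfect 5th + minor 7th
Seventh chords stack in thirds, so the letter names are B-D-F-A
Root: Bb
Major 3rd above Bb: D
Perfect 5th above Bb: F
Minor 7th above Bb: Ab
The 3rd = D


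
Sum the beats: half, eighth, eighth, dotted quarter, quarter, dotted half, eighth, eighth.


Solution.
Beat values:
  half = 2 beats
  eighth = 0.5 beats
  eighth = 0.5 beats
  dotted quarter = 1.5 beats
  quarter = 1 beat
  dotted half = 3 beats
  eighth = 0.5 beats
  eighth = 0.5 beats
Sum = 2 + 0.5 + 0.5 + 1.5 + 1 + 3 + 0.5 + 0.5
= 9.5 beats


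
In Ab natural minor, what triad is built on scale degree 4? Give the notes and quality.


Let's work it out.
Ab natural minor scale: Ab Bb Cb Db Eb Fb Gb
Diatonic triad on degree 4 stacks scale notes 4, 6, 1: Db Fb Ab
Db→Fb = 3 semitones; Db→Ab = 7 semitones → minor triad
= Db Fb Ab (minor)


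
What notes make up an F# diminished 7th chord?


Diminished 7th chord = root + minor 3rd + diminished 5th + diminished 7th
Seventh chords stack in thirds, so the letter names are F-A-C-E
Root: F#
Minor 3rd above F#: A
Diminished 5th above F#: C
Diminished 7th above F#: Eb
Chord = F# A C Eb


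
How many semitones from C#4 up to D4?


Reasoning:
Absolute semitone position = octave×12 + chromatic position
C#4: 4×12 + 1 = 49
D4: 4×12 + 2 = 50
Difference = 50 - 49 = 1
= 1 semitone


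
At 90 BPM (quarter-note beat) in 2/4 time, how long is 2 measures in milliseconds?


Let's work it out.
Quarter-note beat duration = 60000 / 90 ms
Beats per measure (2/4) = 2
One measure = 2 × 60000 / 90 = 120000 / 90 ms
2 measures = 2 × 120000 / 90 = 240000 / 90
= 2666.7 ms


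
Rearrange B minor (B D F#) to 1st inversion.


Let's work it out.
Root position: B D F#
1st inversion: move root up an octave
Bass note: D
Notes (bottom to top) = D F# B


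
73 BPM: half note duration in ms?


Working:
One quarter-note beat = 60000 / BPM = 60000 / 73 ms
Half note = 2 × quarter note
Duration = 2 × 60000 / 73 = 120000 / 73
= 1643.8 ms


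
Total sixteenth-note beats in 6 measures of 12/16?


Solution.
Time signature 12/16: the bottom number 16 means the sixteenth note gets one count
The top number 12 means 12 sixteenth-note beats per measure
Total = 12 × 6 measures
= 72 sixteenth-note beats


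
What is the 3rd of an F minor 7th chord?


Step by step:
Minor 7th chord = root + minor 3rd + perfect 5th + minor 7th
Seventh chords stack in thirds, so the letter names are F-A-C-E
Root: F
Minor 3rd above F: Ab
Perfect 5th above F: C
Minor 7th above F: Eb
The 3rd = Ab


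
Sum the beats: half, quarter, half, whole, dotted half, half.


Beat values:
  half = 2 beats
  quarter = 1 beat
  half = 2 beats
  whole = 4 beats
  dotted half = 3 beats
  half = 2 beats
Sum = 2 + 1 + 2 + 4 + 3 + 2
= 14 beats


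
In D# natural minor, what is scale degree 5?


Let's work it out.
Natural minor scale pattern: W-H-W-W-H-W-W (2-1-2-2-1-2-2 semitones)
Starting from D#:
  D# + 2 semitones → E#
  E# + 1 semitone → F#
  F# + 2 semitones → G#
  G# + 2 semitones → A#
  A# + 1 semitone → B
  B + 2 semitones → C#
  C# + 2 semitones → D#
Scale: D# E# F# G# A# B C#
Degree 5 = A#


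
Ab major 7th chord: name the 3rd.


Working:
Major 7th chord = root + major 3rd + perfect 5th + major 7th
Seventh chords stack in thirds, so the letter names are A-C-E-G
Root: Ab
Major 3rd above Ab: C
Perfect 5th above Ab: Eb
Major 7th above Ab: G
The 3rd = C


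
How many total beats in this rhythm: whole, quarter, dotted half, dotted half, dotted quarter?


Step by step:
Beat values:
  whole = 4 beats
  quarter = 1 beat
  dotted half = 3 beats
  dotted half = 3 beats
  dotted quarter = 1.5 beats
Sum = 4 + 1 + 3 + 3 + 1.5
= 12.5 beats


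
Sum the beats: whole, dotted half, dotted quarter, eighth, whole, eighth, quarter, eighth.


Step by step:
Beat values:
  whole = 4 beats
  dotted half = 3 beats
  dotted quarter = 1.5 beats
  eighth = 0.5 beats
  whole = 4 beats
  eighth = 0.5 beats
  quarter = 1 beat
  eighth = 0.5 beats
Sum = 4 + 3 + 1.5 + 0.5 + 4 + 0.5 + 1 + 0.5
= 15 beats


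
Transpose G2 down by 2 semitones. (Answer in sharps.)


Working:
G2: chromatic position 7 in octave 2 → absolute = 2×12 + 7 = 31
Transpose down 2: 31 - 2 = 29
29 = 2×12 + 5 → F in octave 2
Result = F2


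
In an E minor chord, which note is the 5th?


Reasoning:
Minor triad = root + minor 3rd (3 semitones) + perfect 5th (7 semitones)
A triad on E stacks thirds, so the chord tones use letter names E-G-B
Root: E
Minor 3rd above E: G
Perfect 5th above E: B
The 5th = B


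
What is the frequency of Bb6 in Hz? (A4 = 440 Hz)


Reasoning:
f = 440 × 2^(n/12) where n = semitones from A4
Bb6: 25 semitones from A4
f = 440 × 2^(25/12)
f = 1864.66 Hz


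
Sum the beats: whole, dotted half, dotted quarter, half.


Solution.
Beat values:
  whole = 4 beats
  dotted half = 3 beats
  dotted quarter = 1.5 beats
  half = 2 beats
Sum = 4 + 3 + 1.5 + 2
= 10.5 beats


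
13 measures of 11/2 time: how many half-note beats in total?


Step by step:
Time signature 11/2: the bottom number 2 means the half note gets one count
The top number 11 means 11 half-note beats per measure
Total = 11 × 13 measures
= 143 half-note beats


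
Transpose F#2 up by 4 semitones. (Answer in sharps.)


F#2: chromatic position 6 in octave 2 → absolute = 2×12 + 6 = 30
Transpose up 4: 30 + 4 = 34
34 = 2×12 + 10 → A# in octave 2
Result = A#2


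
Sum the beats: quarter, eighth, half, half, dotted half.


Beat values:
  quarter = 1 beat
  eighth = 0.5 beats
  half = 2 beats
  half = 2 beats
  dotted half = 3 beats
Sum = 1 + 0.5 + 2 + 2 + 3
= 8.5 beats


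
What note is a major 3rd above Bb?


Reasoning:
A 3rd spans 3 letter names, so from B we land on D
A major 3rd = 4 semitones above Bb
Spell D at that pitch: D
= D


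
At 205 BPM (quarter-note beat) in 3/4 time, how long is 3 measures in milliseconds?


Working:
Quarter-note beat duration = 60000 / 205 ms
Beats per measure (3/4) = 3
One measure = 3 × 60000 / 205 = 180000 / 205 ms
3 measures = 3 × 180000 / 205 = 540000 / 205
= 2634.1 ms


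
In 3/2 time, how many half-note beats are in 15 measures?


Solution.
Time signature 3/2: the bottom number 2 means the half note gets one count
The top number 3 means 3 half-note beats per measure
Total = 3 × 15 measures
= 45 half-note beats


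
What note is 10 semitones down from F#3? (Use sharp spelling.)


Solution.
F#3: chromatic position 6 in octave 3 → absolute = 3×12 + 6 = 42
Transpose down 10: 42 - 10 = 32
32 = 2×12 + 8 → G# in octave 2
Result = G#2


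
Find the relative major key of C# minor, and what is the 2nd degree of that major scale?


Step by step:
The relative major shares the key signature and is a minor 3rd above the minor tonic
A minor 3rd above C# is E
→ relative major of C# minor is E major
E major scale: E F# G# A B C# D#
= E major; 2nd degree = F#


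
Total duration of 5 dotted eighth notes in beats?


Reasoning:
Base eighth note = 1/2 beats
Dot 1 adds half the previous value: +1/4
One dotted eighth = 1/2 + 1/4 = 3/4
5 of them = 5 × 3/4 = 15/4
= 15/4 beats


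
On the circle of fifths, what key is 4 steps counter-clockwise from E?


Each counter-clockwise step moves down a perfect 5th (= up a perfect 4th)
From E: E → A → D → G → C
= C


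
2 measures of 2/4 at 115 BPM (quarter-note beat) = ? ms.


Reasoning:
Quarter-note beat duration = 60000 / 115 ms
Beats per measure (2/4) = 2
One measure = 2 × 60000 / 115 = 120000 / 115 ms
2 measures = 2 × 120000 / 115 = 240000 / 115
= 2087.0 ms


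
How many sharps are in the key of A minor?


Reasoning:
Sharp minor keys follow the circle of fifths: A(0), E(1), B(2), F#(3), C#(4), G#(5), D#(6), A#(7)
A minor has 0 sharps
= 0 sharps


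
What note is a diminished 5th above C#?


Step by step:
A 5th spans 5 letter names, so from C we land on G
A diminished 5th = 6 semitones above C#
Spell G at that pitch: G
= G


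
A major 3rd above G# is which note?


A 3rd spans 3 letter names, so from G we land on B
A major 3rd = 4 semitones above G#
Spell B at that pitch: B#
= B#


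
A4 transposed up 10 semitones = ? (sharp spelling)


Reasoning:
A4: chromatic position 9 in octave 4 → absolute = 4×12 + 9 = 57
Transpose up 10: 57 + 10 = 67
67 = 5×12 + 7 → G in octave 5
Result = G5


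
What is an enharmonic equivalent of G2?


Enharmonic notes sound the same pitch but are spelled with different letter names
G and F## name the same pitch class
= F##2


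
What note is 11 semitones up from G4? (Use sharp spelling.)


G4: chromatic position 7 in octave 4 → absolute = 4×12 + 7 = 55
Transpose up 11: 55 + 11 = 66
66 = 5×12 + 6 → F# in octave 5
Result = F#5


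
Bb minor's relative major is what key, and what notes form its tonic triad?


Solution.
The relative major shares the key signature and is a minor 3rd above the minor tonic
A minor 3rd above Bb is Db
→ relative major of Bb minor is Db major
Tonic triad of Db major = root + major 3rd + perfect 5th = Db F Ab
= Db major; triad = Db F Ab
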